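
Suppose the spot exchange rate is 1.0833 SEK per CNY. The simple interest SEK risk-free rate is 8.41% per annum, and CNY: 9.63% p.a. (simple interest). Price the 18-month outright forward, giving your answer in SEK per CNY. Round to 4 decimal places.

1.0660

T = 18/12 years.
SEK growth factor: 1 + 0.0841×18/12 = 1.126150.
Growth of 1 CNY over T: 1 + 0.0963×18/12 = 1.144450.
CIP: F = S · (grow SEK)/(grow CNY) = 1.0833 × 1.126150/1.144450 = 1.065978 SEK per CNY.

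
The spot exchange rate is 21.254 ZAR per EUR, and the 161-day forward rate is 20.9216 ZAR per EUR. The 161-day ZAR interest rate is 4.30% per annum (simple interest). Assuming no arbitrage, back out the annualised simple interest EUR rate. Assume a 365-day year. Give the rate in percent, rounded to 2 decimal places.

T = 161/365 years.
F/S = 20.9216/21.254 = 0.9843606 = (growth of ZAR) / (growth of EUR).
The ZAR side grows by 1 + 0.0430×161/365 = 1.0189671.
That pins the EUR growth at 1.0351563.
r = (1.0351563 − 1)/(161/365) = 0.079702 → 7.97%.

7.97%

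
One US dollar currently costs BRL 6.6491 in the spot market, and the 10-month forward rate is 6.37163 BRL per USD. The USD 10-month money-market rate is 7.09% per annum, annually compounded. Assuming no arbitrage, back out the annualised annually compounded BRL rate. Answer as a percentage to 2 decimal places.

1.75%

T = 10/12 years.
By CIP, F/S equals the BRL-to-USD growth ratio: 6.37163/6.6491 = 0.9582695.
USD growth factor: (1 + 0.0709)^(10/12) = 1.0587435.
That pins the BRL growth at 1.0145616.
Annualise: 1.0145616^(12/10) − 1 = 0.017499 = 1.75%.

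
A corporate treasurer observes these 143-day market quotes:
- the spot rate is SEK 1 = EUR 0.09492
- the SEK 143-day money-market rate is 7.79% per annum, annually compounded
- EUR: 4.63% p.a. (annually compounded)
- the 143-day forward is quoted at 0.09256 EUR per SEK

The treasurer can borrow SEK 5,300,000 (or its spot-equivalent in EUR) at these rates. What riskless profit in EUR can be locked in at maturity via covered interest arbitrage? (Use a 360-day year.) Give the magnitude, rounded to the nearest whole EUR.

T = 143/360 years.
Route A — deposit SEK, sell forward: 5,300,000 × 1.0302459 × 0.09256 = EUR 505,405.67.
Route B — convert at spot, deposit EUR: 5,300,000 × 0.09492 × 1.01814091 = EUR 512,202.26.
The quoted forward undervalues SEK, so borrow SEK, convert to EUR at spot, deposit the EUR at 4.63%, and buy SEK forward at 0.09256 to cover the loan.
Arbitrage profit = |505,405.67 − 512,202.26| = EUR 6,797.

EUR 6,797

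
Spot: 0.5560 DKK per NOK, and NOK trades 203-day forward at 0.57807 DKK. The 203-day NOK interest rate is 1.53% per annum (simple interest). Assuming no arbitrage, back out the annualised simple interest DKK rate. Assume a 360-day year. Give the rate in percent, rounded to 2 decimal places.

T = 203/360 years.
CIP gives F = S · g_DKK/g_NOK, so g_DKK/g_NOK = 0.57807/0.556 = 1.0396942.
The NOK side grows by 1 + 0.0153×203/360 = 1.0086275.
So the DKK growth factor = 1.0486642.
r = (1.0486642 − 1)/(203/360) = 0.086301 → 8.63%.

8.63%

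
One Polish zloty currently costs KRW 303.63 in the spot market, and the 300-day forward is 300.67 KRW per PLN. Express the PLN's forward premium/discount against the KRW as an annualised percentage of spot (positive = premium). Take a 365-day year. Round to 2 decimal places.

T = 300/365 years.
Period premium: (300.67 − 303.63)/303.63 = -0.0097487.
Per annum: -0.0097487 / (300/365) = -0.011861 = -1.19%.

-1.19%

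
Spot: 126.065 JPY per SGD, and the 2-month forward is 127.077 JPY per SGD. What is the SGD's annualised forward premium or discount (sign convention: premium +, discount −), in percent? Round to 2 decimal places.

T = 2/12 years.
SGD trades forward at +0.80276% vs spot over the period.
×(1/T) gives 4.82% p.a.

+4.82%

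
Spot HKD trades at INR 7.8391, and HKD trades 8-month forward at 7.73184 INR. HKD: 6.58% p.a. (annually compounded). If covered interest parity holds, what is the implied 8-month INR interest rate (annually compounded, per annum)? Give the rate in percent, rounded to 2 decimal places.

T = 8/12 years.
CIP gives F = S · g_INR/g_HKD, so g_INR/g_HKD = 7.73184/7.8391 = 0.9863173.
The HKD side grows by (1 + 0.0658)^(8/12) = 1.0433991.
So the INR growth factor = 1.0291226.
r = 1.0291226^(12/8) − 1 = 0.044000 → 4.40%.

4.40%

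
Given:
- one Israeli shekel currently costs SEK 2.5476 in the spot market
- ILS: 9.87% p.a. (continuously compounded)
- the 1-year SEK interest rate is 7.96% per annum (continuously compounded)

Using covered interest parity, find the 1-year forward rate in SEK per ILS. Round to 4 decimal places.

T = 1 year.
Growth of 1 SEK over T: e^(0.0796×1) = 1.0828538.
Growth of 1 ILS over T: e^(0.0987×1) = 1.1037351.
So F = 2.5476 × 1.0828538 / 1.1037351 = 2.499403 (SEK/ILS).

2.4994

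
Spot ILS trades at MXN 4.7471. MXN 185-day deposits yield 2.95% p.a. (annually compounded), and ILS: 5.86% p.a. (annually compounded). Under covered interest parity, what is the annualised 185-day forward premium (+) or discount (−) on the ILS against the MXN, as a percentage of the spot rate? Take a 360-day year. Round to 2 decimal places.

T = 185/360 years.
No-arbitrage forward: 4.7471 × 1.0150526 / 1.029697 = 4.6795865 MXN/ILS.
(F − S)/S ÷ T = (4.6795865 − 4.7471)/4.7471/(185/360) = -0.027675 → -2.77%.

-2.77%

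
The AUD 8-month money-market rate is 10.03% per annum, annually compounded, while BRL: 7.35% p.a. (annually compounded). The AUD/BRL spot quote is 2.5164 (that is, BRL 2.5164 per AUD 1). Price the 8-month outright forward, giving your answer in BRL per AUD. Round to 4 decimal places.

T = 8/12 years.
Growth of 1 BRL over T: (1 + 0.0735)^(8/12) = 1.0484186.
AUD growth factor: (1 + 0.1003)^(8/12) = 1.065796.
Forward (BRL per AUD) = 2.5164 × 1.0484186 / 1.065796 = 2.475371.

2.4754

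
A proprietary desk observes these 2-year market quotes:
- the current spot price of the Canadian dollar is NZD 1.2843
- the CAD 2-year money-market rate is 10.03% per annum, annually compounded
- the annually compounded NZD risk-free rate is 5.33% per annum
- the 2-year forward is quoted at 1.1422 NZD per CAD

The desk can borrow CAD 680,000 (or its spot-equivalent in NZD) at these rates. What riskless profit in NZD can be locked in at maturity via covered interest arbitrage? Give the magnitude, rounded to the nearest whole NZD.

NZD 28,587

T = 2 years.
Invest the CAD and cover forward: 680,000 × 1.21066009 × 1.1422 = NZD 940,314.85.
Convert at spot and invest in NZD: 680,000 × 1.2843 × 1.10944089 = NZD 968,901.36.
The quoted forward undervalues CAD, so borrow CAD, convert to NZD at spot, deposit the NZD at 5.33%, and buy CAD forward at 1.1422 to cover the loan.
The gap between the two covered legs is NZD 28,587.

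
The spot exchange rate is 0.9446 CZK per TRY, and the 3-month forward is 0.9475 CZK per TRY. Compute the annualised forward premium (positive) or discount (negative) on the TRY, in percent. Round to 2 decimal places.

+1.23%

T = 3/12 years.
(F − S)/S = (0.9475 − 0.9446)/0.9446 = 0.0030701.
×(1/T) gives 1.23% p.a.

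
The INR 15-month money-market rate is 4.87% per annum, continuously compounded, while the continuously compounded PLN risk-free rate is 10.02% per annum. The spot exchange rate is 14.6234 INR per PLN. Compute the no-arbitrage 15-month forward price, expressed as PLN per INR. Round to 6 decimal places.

0.072931

T = 15/12 years.
INR accumulates by e^(0.0487×15/12) = 1.0627661.
PLN growth factor: e^(0.1002×15/12) = 1.1334318.
Forward (INR per PLN) = 14.6234 × 1.0627661 / 1.1334318 = 13.71168.
Invert for PLN per INR: 1 / 13.71168 = 0.072931.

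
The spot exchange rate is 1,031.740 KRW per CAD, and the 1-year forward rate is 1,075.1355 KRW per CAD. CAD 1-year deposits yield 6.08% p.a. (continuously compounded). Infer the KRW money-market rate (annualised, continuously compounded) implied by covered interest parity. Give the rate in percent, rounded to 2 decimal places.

T = 1 year.
F/S = 1075.1355/1031.74 = 1.0420605 = (growth of KRW) / (growth of CAD).
The CAD side grows by e^(0.0608×1) = 1.0626864.
Hence g_KRW = 1.1073835.
Take logs: ln 1.1073835 / 1 = 0.102000, so 10.20%.

10.20%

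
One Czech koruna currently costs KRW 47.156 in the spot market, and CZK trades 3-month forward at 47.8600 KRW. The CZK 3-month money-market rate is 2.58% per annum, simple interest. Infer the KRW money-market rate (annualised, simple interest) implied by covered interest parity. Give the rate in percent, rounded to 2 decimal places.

T = 3/12 years.
F/S = 47.86/47.156 = 1.0149292 = (growth of KRW) / (growth of CZK).
The CZK side grows by 1 + 0.0258×3/12 = 1.006450.
Hence g_KRW = 1.0214755.
(1.0214755 − 1)/T = 0.085902, i.e. 8.59%.

8.59%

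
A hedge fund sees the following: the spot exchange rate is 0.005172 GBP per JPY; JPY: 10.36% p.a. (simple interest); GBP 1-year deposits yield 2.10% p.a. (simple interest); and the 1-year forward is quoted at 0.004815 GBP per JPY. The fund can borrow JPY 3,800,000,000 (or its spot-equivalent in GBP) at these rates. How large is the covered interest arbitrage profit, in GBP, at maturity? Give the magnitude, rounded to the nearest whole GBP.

T = 1 year.
Invest the JPY and cover forward: 3,800,000,000 × 1.103600 × 0.004815 = GBP 20,192,569.20.
Convert at spot and invest in GBP: 3,800,000,000 × 0.005172 × 1.021000 = GBP 20,066,325.60.
The quoted forward overvalues JPY, so borrow GBP, buy JPY at spot, deposit the JPY at 10.36%, and sell the proceeds forward at 0.004815.
Profit = 20,192,569.20 − 20,066,325.60 = GBP 126,244.

GBP 126,244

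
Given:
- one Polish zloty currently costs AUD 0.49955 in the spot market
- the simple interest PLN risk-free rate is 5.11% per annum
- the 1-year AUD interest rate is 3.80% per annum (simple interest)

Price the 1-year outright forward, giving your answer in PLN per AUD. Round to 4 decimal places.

T = 1 year.
AUD accumulates by 1 + 0.0380×1 = 1.038000.
Growth of 1 PLN over T: 1 + 0.0511×1 = 1.051100.
CIP: F = S · (grow AUD)/(grow PLN) = 0.49955 × 1.038000/1.051100 = 0.4933240 AUD per PLN.
Invert for PLN per AUD: 1 / 0.4933240 = 2.0271.

2.0271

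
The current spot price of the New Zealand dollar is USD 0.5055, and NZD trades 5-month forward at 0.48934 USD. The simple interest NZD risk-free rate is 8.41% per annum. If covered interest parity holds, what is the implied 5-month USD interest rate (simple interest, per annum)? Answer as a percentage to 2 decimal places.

T = 5/12 years.
F/S = 0.48934/0.5055 = 0.9680317 = (growth of USD) / (growth of NZD).
The NZD side grows by 1 + 0.0841×5/12 = 1.0350417.
That pins the USD growth at 1.0019532.
(1.0019532 − 1)/T = 0.004688, i.e. 0.47%.

0.47%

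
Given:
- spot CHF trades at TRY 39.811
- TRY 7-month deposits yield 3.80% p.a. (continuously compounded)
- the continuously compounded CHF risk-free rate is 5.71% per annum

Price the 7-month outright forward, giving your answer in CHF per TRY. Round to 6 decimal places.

T = 7/12 years.
Growth of 1 TRY over T: e^(0.0380×7/12) = 1.0224142.
CHF accumulates by e^(0.0571×7/12) = 1.0338693.
CIP: F = S · (grow TRY)/(grow CHF) = 39.811 × 1.0224142/1.0338693 = 39.36990 TRY per CHF.
Invert for CHF per TRY: 1 / 39.36990 = 0.025400.

0.025400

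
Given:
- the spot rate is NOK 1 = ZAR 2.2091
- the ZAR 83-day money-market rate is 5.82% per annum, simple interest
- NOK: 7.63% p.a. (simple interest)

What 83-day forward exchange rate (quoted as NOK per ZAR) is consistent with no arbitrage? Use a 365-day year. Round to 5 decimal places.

T = 83/365 years.
Growth of 1 ZAR over T: 1 + 0.0582×83/365 = 1.0132345.
NOK growth factor: 1 + 0.0763×83/365 = 1.0173504.
CIP: F = S · (grow ZAR)/(grow NOK) = 2.2091 × 1.0132345/1.0173504 = 2.200163 ZAR per NOK.
Quoted the other way: 1/2.200163 = 0.45451 NOK per ZAR.

0.45451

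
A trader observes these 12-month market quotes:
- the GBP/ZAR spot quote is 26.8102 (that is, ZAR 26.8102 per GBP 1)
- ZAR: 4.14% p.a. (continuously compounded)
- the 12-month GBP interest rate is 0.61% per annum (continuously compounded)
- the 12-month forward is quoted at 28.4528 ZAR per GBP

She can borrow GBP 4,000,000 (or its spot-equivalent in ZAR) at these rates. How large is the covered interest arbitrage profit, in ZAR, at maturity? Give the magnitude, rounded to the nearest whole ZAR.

ZAR 2,733,816

T = 1 year.
Route A — deposit GBP, sell forward: 4,000,000 × 1.00611864289 × 28.4528 = ZAR 114,507,570.09.
Route B — convert at spot, deposit ZAR: 4,000,000 × 26.8102 × 1.04226892975 = ZAR 111,773,753.84.
The quoted forward overvalues GBP, so borrow ZAR, buy GBP at spot, deposit the GBP at 0.61%, and sell the proceeds forward at 28.4528.
Arbitrage profit = |114,507,570.09 − 111,773,753.84| = ZAR 2,733,816.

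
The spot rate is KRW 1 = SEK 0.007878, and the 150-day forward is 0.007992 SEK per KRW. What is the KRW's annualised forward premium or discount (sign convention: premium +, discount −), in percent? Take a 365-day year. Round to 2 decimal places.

T = 150/365 years.
Period premium: (0.007992 − 0.007878)/0.007878 = 0.0144707.
Annualise by dividing by T: 0.0144707 / (150/365) = 0.035212 → 3.52%.

+3.52%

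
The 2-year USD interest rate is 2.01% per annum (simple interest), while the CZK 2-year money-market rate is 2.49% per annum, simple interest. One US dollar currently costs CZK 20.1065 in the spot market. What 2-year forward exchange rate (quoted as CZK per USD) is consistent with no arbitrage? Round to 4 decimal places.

T = 2 years.
Growth of 1 CZK over T: 1 + 0.0249×2 = 1.049800.
USD growth factor: 1 + 0.0201×2 = 1.040200.
So F = 20.1065 × 1.049800 / 1.040200 = 20.292063 (CZK/USD).

20.2921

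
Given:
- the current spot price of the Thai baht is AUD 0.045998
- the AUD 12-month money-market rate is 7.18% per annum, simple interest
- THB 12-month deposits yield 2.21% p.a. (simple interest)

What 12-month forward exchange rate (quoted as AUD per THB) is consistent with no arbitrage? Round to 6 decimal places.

0.048235

T = 1 year.
AUD growth factor: 1 + 0.0718×1 = 1.071800.
Growth of 1 THB over T: 1 + 0.0221×1 = 1.022100.
Forward (AUD per THB) = 0.045998 × 1.071800 / 1.022100 = 0.04823467.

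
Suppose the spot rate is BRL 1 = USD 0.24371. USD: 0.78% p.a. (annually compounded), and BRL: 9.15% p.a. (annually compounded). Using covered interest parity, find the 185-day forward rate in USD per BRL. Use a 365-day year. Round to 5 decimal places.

0.23405

T = 185/365 years.
USD growth factor: (1 + 0.0078)^(185/365) = 1.0039459.
BRL accumulates by (1 + 0.0915)^(185/365) = 1.0453755.
Forward (USD per BRL) = 0.24371 × 1.0039459 / 1.0453755 = 0.2340515.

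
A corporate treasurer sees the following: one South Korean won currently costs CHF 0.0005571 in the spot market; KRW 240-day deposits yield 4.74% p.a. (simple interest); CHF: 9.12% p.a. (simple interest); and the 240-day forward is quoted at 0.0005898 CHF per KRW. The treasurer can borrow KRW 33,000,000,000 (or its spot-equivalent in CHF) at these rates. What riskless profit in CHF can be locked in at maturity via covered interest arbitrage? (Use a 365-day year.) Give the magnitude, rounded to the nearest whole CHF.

T = 240/365 years.
Keep in KRW, deliver into the forward: 33,000,000,000·1.0311671233·0.0005898 = CHF 20,070,018.19.
Swap to CHF now, deposit: 33,000,000,000·0.0005571·1.0599671233 = CHF 19,486,753.58.
The quoted forward overvalues KRW, so borrow CHF, buy KRW at spot, deposit the KRW at 4.74%, and sell the proceeds forward at 0.0005898.
Profit = 20,070,018.19 − 19,486,753.58 = CHF 583,265.

CHF 583,265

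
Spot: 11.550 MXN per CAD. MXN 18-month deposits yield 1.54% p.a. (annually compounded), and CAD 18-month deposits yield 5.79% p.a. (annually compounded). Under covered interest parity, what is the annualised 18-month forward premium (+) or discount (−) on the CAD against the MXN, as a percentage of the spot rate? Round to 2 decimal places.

T = 18/12 years.
F = S · g_MXN/g_CAD = 11.55 × 1.0231887/1.0880953 = 10.861024.
(F − S)/S ÷ T = (10.861024 − 11.55)/11.55/(18/12) = -0.039768 → -3.98%.

-3.98%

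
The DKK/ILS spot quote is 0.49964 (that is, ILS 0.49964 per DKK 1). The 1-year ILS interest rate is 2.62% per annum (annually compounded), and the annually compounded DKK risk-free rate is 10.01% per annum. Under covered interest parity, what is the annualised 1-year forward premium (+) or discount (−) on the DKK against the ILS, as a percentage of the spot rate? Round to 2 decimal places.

T = 1 year.
No-arbitrage forward: 0.49964 × 1.026200 / 1.100100 = 0.46607633 ILS/DKK.
(F − S)/S ÷ T = (0.46607633 − 0.49964)/0.49964/1 = -0.067176 → -6.72%.

-6.72%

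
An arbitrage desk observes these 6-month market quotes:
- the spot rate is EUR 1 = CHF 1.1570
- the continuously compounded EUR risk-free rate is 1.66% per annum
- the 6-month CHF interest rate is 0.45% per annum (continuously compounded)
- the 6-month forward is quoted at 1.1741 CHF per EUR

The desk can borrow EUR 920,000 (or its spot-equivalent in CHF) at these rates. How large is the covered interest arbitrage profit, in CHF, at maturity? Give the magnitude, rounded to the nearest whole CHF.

T = 6/12 years.
Invest the EUR and cover forward: 920,000 × 1.00833454 × 1.1741 = CHF 1,089,174.74.
Convert at spot and invest in CHF: 920,000 × 1.1570 × 1.002252533 = CHF 1,066,837.69.
The quoted forward overvalues EUR, so borrow CHF, buy EUR at spot, deposit the EUR at 1.66%, and sell the proceeds forward at 1.1741.
Profit = 1,089,174.74 − 1,066,837.69 = CHF 22,337.

CHF 22,337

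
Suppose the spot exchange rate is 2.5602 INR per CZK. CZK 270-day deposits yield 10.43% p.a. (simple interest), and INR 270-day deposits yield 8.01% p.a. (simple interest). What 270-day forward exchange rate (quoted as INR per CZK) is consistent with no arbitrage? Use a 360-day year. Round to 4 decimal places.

T = 270/360 years.
Growth of 1 INR over T: 1 + 0.0801×270/360 = 1.060075.
CZK accumulates by 1 + 0.1043×270/360 = 1.078225.
CIP: F = S · (grow INR)/(grow CZK) = 2.5602 × 1.060075/1.078225 = 2.517104 INR per CZK.

2.5171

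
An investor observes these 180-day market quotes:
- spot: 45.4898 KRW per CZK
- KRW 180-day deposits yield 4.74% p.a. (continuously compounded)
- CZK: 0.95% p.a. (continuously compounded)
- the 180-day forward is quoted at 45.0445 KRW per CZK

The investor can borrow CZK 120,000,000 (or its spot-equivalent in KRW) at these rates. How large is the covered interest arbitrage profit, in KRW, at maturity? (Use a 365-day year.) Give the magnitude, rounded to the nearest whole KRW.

KRW 157,156,743

T = 180/365 years.
Keep in CZK, deliver into the forward: 120,000,000·1.004695922956·45.0445 = KRW 5,430,723,060.19.
Swap to KRW now, deposit: 120,000,000·45.4898·1.023650687022 = KRW 5,587,879,802.70.
The quoted forward undervalues CZK, so borrow CZK, convert to KRW at spot, deposit the KRW at 4.74%, and buy CZK forward at 45.0445 to cover the loan.
The gap between the two covered legs is KRW 157,156,743.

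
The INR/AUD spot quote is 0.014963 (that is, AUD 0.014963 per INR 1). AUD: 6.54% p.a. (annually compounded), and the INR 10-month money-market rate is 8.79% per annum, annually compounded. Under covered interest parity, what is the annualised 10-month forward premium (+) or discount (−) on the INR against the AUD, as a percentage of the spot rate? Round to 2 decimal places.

T = 10/12 years.
No-arbitrage forward: 0.014963 × 1.0542103 / 1.072731 = 0.014704664 AUD/INR.
(F − S)/S ÷ T = (0.014704664 − 0.014963)/0.014963/(10/12) = -0.020718 → -2.07%.

-2.07%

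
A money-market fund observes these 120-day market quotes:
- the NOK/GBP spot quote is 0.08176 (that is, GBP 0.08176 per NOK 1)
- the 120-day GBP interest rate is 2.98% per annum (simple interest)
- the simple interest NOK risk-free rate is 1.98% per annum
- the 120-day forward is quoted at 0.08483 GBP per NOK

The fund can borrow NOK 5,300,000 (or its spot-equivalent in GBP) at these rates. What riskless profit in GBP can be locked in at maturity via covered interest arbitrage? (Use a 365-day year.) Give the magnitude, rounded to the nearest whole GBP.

T = 120/365 years.
Keep in NOK, deliver into the forward: 5,300,000·1.00650959·0.08483 = GBP 452,525.71.
Swap to GBP now, deposit: 5,300,000·0.08176·1.00979726 = GBP 437,573.43.
The quoted forward overvalues NOK, so borrow GBP, buy NOK at spot, deposit the NOK at 1.98%, and sell the proceeds forward at 0.08483.
The gap between the two covered legs is GBP 14,952.

GBP 14,952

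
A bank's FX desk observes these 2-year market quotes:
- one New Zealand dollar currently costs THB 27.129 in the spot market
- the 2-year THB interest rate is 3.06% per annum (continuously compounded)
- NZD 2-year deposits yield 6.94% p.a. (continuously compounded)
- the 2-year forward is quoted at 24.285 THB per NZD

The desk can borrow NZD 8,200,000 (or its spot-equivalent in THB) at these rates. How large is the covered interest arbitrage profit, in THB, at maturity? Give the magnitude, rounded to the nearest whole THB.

T = 2 years.
Keep in NZD, deliver into the forward: 8,200,000·1.14889429816·24.285 = THB 228,787,363.85.
Swap to THB now, deposit: 8,200,000·27.129·1.06311151523 = THB 236,497,448.83.
The quoted forward undervalues NZD, so borrow NZD, convert to THB at spot, deposit the THB at 3.06%, and buy NZD forward at 24.285 to cover the loan.
Arbitrage profit = |228,787,363.85 − 236,497,448.83| = THB 7,710,085.

THB 7,710,085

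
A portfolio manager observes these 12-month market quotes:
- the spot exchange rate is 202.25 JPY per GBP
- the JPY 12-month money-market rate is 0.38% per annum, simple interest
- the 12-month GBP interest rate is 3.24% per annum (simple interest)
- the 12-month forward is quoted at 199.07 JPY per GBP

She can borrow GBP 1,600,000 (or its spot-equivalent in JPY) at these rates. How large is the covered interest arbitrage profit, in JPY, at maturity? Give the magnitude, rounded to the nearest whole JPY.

T = 1 year.
Route A — deposit GBP, sell forward: 1,600,000 × 1.032400 × 199.07 = JPY 328,831,788.80.
Route B — convert at spot, deposit JPY: 1,600,000 × 202.25 × 1.003800 = JPY 324,829,680.00.
The quoted forward overvalues GBP, so borrow JPY, buy GBP at spot, deposit the GBP at 3.24%, and sell the proceeds forward at 199.07.
The gap between the two covered legs is JPY 4,002,109.

JPY 4,002,109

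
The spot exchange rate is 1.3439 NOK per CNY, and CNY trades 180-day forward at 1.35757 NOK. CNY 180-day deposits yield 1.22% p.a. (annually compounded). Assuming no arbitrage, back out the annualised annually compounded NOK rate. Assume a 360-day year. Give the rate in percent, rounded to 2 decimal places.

3.29%

T = 180/360 years.
CIP gives F = S · g_NOK/g_CNY, so g_NOK/g_CNY = 1.35757/1.3439 = 1.0101719.
The CNY side grows by (1 + 0.0122)^(180/360) = 1.0060815.
So the NOK growth factor = 1.0163153.
Annualise: 1.0163153^(360/180) − 1 = 0.032897 = 3.29%.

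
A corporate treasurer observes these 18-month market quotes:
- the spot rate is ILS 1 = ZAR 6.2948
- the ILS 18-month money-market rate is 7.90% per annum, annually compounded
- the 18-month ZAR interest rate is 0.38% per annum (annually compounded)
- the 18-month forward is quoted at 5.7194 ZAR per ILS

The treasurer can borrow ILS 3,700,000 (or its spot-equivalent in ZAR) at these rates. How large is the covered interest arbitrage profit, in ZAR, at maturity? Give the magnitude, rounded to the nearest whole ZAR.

T = 18/12 years.
Route A — deposit ILS, sell forward: 3,700,000 × 1.1208104385 × 5.7194 = ZAR 23,718,343.92.
Route B — convert at spot, deposit ZAR: 3,700,000 × 6.2948 × 1.0057054116 = ZAR 23,423,643.37.
The quoted forward overvalues ILS, so borrow ZAR, buy ILS at spot, deposit the ILS at 7.90%, and sell the proceeds forward at 5.7194.
Arbitrage profit = |23,718,343.92 − 23,423,643.37| = ZAR 294,701.

ZAR 294,701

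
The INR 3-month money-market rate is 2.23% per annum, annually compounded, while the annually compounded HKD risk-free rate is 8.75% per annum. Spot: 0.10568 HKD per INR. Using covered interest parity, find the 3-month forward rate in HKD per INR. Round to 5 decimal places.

T = 3/12 years.
HKD growth factor: (1 + 0.0875)^(3/12) = 1.0211918.
INR accumulates by (1 + 0.0223)^(3/12) = 1.005529.
Forward (HKD per INR) = 0.10568 × 1.0211918 / 1.005529 = 0.1073261.

0.10733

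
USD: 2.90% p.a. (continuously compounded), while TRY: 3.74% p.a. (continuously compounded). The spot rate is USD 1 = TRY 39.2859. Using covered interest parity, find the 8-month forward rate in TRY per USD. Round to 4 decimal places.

T = 8/12 years.
TRY accumulates by e^(0.0374×8/12) = 1.02524677.
USD growth factor: e^(0.0290×8/12) = 1.01952143.
So F = 39.2859 × 1.02524677 / 1.01952143 = 39.506518 (TRY/USD).

39.5065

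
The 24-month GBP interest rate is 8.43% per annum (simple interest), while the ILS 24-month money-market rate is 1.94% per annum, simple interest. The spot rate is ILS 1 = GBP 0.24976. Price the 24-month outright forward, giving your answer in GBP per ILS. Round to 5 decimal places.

0.28097

T = 2 years.
GBP accumulates by 1 + 0.0843×2 = 1.168600.
ILS accumulates by 1 + 0.0194×2 = 1.038800.
Forward (GBP per ILS) = 0.24976 × 1.168600 / 1.038800 = 0.2809680.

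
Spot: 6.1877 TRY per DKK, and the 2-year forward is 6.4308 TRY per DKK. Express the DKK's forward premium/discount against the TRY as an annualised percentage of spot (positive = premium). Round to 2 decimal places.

T = 2 years.
(F − S)/S = (6.4308 − 6.1877)/6.1877 = 0.0392876.
×(1/T) gives 1.96% p.a.

+1.96%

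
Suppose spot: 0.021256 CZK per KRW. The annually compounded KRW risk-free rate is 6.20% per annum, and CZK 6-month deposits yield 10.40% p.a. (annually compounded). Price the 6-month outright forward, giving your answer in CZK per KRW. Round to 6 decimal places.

T = 6/12 years.
CZK accumulates by (1 + 0.1040)^(6/12) = 1.050714.
KRW accumulates by (1 + 0.0620)^(6/12) = 1.0305338.
Forward (CZK per KRW) = 0.021256 × 1.050714 / 1.0305338 = 0.02167224.

0.021672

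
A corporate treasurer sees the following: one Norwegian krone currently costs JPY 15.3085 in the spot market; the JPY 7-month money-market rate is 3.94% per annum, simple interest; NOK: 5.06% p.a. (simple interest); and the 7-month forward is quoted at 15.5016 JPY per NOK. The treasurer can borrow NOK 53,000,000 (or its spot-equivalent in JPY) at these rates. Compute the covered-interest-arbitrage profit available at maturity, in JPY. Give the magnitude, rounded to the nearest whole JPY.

T = 7/12 years.
Route A — deposit NOK, sell forward: 53,000,000 × 1.02951666667 × 15.5016 = JPY 845,835,244.68.
Route B — convert at spot, deposit JPY: 53,000,000 × 15.3085 × 1.02298333333 = JPY 829,998,038.99.
The quoted forward overvalues NOK, so borrow JPY, buy NOK at spot, deposit the NOK at 5.06%, and sell the proceeds forward at 15.5016.
Arbitrage profit = |845,835,244.68 − 829,998,038.99| = JPY 15,837,206.

JPY 15,837,206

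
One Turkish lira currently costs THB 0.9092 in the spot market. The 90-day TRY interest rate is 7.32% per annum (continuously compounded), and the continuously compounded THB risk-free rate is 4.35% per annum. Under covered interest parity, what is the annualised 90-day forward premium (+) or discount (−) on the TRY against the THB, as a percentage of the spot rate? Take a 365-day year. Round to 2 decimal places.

T = 90/365 years.
No-arbitrage forward: 0.9092 × 1.0107838 / 1.0182132 = 0.9025660 THB/TRY.
(F − S)/S ÷ T = (0.9025660 − 0.9092)/0.9092/(90/365) = -0.029591 → -2.96%.

-2.96%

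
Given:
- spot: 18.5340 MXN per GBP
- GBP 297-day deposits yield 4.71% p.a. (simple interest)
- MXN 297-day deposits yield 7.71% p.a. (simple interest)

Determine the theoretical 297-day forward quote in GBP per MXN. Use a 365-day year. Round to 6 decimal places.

T = 297/365 years.
Growth of 1 MXN over T: 1 + 0.0771×297/365 = 1.0627362.
Growth of 1 GBP over T: 1 + 0.0471×297/365 = 1.0383252.
So F = 18.534 × 1.0627362 / 1.0383252 = 18.96973 (MXN/GBP).
Quoted the other way: 1/18.96973 = 0.052716 GBP per MXN.

0.052716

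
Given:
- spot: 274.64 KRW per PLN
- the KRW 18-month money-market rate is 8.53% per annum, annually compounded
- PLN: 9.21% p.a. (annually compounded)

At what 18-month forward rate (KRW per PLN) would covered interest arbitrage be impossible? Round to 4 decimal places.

272.0789

T = 18/12 years.
KRW growth factor: (1 + 0.0853)^(18/12) = 1.130640933.
PLN accumulates by (1 + 0.0921)^(18/12) = 1.14128369.
CIP: F = S · (grow KRW)/(grow PLN) = 274.64 × 1.130640933/1.14128369 = 272.078913 KRW per PLN.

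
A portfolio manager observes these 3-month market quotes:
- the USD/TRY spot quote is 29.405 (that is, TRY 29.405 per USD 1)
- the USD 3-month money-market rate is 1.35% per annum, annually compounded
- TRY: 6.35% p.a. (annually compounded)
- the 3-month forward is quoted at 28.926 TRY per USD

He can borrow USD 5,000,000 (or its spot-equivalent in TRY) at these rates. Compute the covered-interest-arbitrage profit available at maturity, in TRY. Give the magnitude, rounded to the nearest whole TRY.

TRY 4,189,742

T = 3/12 years.
Keep in USD, deliver into the forward: 5,000,000·1.00335804738·28.926 = TRY 145,115,674.39.
Swap to TRY now, deposit: 5,000,000·29.405·1.0155103956 = TRY 149,305,415.91.
The quoted forward undervalues USD, so borrow USD, convert to TRY at spot, deposit the TRY at 6.35%, and buy USD forward at 28.926 to cover the loan.
Arbitrage profit = |145,115,674.39 − 149,305,415.91| = TRY 4,189,742.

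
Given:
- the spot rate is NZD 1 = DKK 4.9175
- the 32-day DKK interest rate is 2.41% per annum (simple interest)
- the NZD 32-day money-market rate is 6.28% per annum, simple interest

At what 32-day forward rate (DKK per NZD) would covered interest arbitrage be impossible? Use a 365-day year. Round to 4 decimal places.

4.9009

T = 32/365 years.
DKK growth factor: 1 + 0.0241×32/365 = 1.0021129.
Growth of 1 NZD over T: 1 + 0.0628×32/365 = 1.0055058.
CIP: F = S · (grow DKK)/(grow NZD) = 4.9175 × 1.0021129/1.0055058 = 4.900907 DKK per NZD.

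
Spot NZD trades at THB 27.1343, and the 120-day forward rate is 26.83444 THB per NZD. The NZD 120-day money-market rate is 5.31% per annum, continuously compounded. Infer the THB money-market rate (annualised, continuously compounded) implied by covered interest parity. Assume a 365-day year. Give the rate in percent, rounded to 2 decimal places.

1.93%

T = 120/365 years.
CIP gives F = S · g_THB/g_NZD, so g_THB/g_NZD = 26.83444/27.1343 = 0.9889490.
NZD growth factor: e^(0.0531×120/365) = 1.0176108.
Hence g_THB = 1.0063652.
r = ln(1.0063652)/(120/365) = 0.019299 → 1.93%.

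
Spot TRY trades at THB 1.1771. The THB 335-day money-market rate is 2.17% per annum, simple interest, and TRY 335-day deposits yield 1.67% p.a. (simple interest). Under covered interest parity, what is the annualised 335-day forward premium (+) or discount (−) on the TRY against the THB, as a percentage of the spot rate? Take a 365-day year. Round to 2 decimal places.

T = 335/365 years.
F = S · g_THB/g_TRY = 1.1771 × 1.0199164/1.0153274 = 1.1824202.
(F − S)/S ÷ T = (1.1824202 − 1.1771)/1.1771/(335/365) = 0.004925 → 0.49%.

+0.49%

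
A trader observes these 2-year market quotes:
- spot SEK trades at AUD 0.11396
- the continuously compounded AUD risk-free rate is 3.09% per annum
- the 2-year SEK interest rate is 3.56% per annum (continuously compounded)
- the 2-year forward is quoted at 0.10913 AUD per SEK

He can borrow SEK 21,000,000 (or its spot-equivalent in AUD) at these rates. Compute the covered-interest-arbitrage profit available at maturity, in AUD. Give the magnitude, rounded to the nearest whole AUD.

T = 2 years.
Invest the SEK and cover forward: 21,000,000 × 1.073795964 × 0.10913 = AUD 2,460,850.42.
Convert at spot and invest in AUD: 21,000,000 × 0.11396 × 1.063749574 = AUD 2,545,722.93.
The quoted forward undervalues SEK, so borrow SEK, convert to AUD at spot, deposit the AUD at 3.09%, and buy SEK forward at 0.10913 to cover the loan.
The gap between the two covered legs is AUD 84,873.

AUD 84,873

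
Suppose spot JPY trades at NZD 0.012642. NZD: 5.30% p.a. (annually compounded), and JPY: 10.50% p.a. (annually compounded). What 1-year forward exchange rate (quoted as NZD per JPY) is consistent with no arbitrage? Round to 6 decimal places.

0.012047

T = 1 year.
NZD growth factor: (1 + 0.0530)^1 = 1.053000.
Growth of 1 JPY over T: (1 + 0.1050)^1 = 1.105000.
So F = 0.012642 × 1.053000 / 1.105000 = 0.01204708 (NZD/JPY).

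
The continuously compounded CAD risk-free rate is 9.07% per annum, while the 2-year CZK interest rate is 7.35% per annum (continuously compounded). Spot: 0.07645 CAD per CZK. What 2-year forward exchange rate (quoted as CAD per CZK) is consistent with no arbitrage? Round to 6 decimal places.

T = 2 years.
Growth of 1 CAD over T: e^(0.0907×2) = 1.1988946.
CZK growth factor: e^(0.0735×2) = 1.158354.
CIP: F = S · (grow CAD)/(grow CZK) = 0.07645 × 1.1988946/1.158354 = 0.07912563 CAD per CZK.

0.079126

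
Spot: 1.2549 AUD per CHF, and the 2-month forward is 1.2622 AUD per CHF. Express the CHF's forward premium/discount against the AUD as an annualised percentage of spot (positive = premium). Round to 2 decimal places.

T = 2/12 years.
(F − S)/S = (1.2622 − 1.2549)/1.2549 = 0.0058172.
×(1/T) gives 3.49% p.a.

+3.49%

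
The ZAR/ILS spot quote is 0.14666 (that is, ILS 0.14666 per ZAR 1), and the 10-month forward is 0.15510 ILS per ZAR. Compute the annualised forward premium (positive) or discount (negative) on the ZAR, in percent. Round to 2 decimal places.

+6.91%

T = 10/12 years.
Period premium: (0.15510 − 0.14666)/0.14666 = 0.0575481.
Per annum: 0.0575481 / (10/12) = 0.069058 = 6.91%.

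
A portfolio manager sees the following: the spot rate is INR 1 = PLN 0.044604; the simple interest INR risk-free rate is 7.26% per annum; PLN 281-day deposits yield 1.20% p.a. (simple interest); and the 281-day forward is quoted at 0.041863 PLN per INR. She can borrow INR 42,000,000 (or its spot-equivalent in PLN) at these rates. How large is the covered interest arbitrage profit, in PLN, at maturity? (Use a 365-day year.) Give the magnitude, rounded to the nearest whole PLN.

PLN 34,157

T = 281/365 years.
Keep in INR, deliver into the forward: 42,000,000·1.055892055·0.041863 = PLN 1,856,517.98.
Swap to PLN now, deposit: 42,000,000·0.044604·1.009238356 = PLN 1,890,674.84.
The quoted forward undervalues INR, so borrow INR, convert to PLN at spot, deposit the PLN at 1.20%, and buy INR forward at 0.041863 to cover the loan.
Profit = 1,890,674.84 − 1,856,517.98 = PLN 34,157.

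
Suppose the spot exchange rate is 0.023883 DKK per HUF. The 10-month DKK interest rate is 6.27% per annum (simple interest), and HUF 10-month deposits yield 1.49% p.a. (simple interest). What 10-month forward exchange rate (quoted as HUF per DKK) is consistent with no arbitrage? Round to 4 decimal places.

T = 10/12 years.
DKK growth factor: 1 + 0.0627×10/12 = 1.052250.
Growth of 1 HUF over T: 1 + 0.0149×10/12 = 1.01241667.
Forward (DKK per HUF) = 0.023883 × 1.052250 / 1.01241667 = 0.024822672.
Invert for HUF per DKK: 1 / 0.024822672 = 40.2858.

40.2858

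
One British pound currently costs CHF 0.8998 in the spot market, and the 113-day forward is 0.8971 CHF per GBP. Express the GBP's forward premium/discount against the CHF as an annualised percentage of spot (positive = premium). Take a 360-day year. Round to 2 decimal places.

-0.96%

T = 113/360 years.
GBP trades forward at -0.30007% vs spot over the period.
Annualise by dividing by T: -0.0030007 / (113/360) = -0.009560 → -0.96%.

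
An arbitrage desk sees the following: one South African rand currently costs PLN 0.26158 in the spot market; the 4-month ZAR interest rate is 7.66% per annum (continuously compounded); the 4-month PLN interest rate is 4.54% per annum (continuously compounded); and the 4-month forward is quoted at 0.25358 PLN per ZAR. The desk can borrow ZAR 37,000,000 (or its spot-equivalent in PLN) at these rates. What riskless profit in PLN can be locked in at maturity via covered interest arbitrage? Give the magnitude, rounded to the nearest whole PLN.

T = 4/12 years.
Route A — deposit ZAR, sell forward: 37,000,000 × 1.025862101 × 0.25358 = PLN 9,625,110.13.
Route B — convert at spot, deposit PLN: 37,000,000 × 0.26158 × 1.015248422 = PLN 9,826,041.24.
The quoted forward undervalues ZAR, so borrow ZAR, convert to PLN at spot, deposit the PLN at 4.54%, and buy ZAR forward at 0.25358 to cover the loan.
Arbitrage profit = |9,625,110.13 − 9,826,041.24| = PLN 200,931.

PLN 200,931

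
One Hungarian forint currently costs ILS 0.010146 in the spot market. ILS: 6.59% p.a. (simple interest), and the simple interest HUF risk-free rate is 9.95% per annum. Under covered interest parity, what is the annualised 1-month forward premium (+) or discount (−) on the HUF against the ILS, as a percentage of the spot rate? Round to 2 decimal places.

T = 1/12 years.
F = S · g_ILS/g_HUF = 0.010146 × 1.0054917/1.0082917 = 0.010117825.
(F − S)/S ÷ T = (0.010117825 − 0.010146)/0.010146/(1/12) = -0.033323 → -3.33%.

-3.33%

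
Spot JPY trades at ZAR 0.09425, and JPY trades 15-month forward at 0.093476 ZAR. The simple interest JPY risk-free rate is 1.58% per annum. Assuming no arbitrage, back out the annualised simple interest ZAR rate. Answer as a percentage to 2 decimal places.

0.91%

T = 15/12 years.
CIP gives F = S · g_ZAR/g_JPY, so g_ZAR/g_JPY = 0.093476/0.09425 = 0.9917878.
The JPY side grows by 1 + 0.0158×15/12 = 1.019750.
So the ZAR growth factor = 1.0113756.
(1.0113756 − 1)/T = 0.009100, i.e. 0.91%.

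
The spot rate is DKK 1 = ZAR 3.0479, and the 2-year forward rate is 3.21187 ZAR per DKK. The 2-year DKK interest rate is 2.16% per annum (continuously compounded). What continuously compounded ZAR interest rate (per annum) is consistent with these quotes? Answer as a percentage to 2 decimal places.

4.78%

T = 2 years.
CIP gives F = S · g_ZAR/g_DKK, so g_ZAR/g_DKK = 3.21187/3.0479 = 1.0537977.
The DKK side grows by e^(0.0216×2) = 1.0441467.
Hence g_ZAR = 1.1003194.
Take logs: ln 1.1003194 / 2 = 0.047800, so 4.78%.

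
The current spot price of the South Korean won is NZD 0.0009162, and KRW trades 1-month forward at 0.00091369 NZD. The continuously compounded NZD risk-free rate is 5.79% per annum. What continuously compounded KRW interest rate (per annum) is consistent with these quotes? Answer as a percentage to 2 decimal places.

9.08%

T = 1/12 years.
CIP gives F = S · g_NZD/g_KRW, so g_NZD/g_KRW = 0.00091369/0.0009162 = 0.9972604.
The NZD side grows by e^(0.0579×1/12) = 1.0048367.
Hence g_KRW = 1.0075971.
r = ln(1.0075971)/(1/12) = 0.090821 → 9.08%.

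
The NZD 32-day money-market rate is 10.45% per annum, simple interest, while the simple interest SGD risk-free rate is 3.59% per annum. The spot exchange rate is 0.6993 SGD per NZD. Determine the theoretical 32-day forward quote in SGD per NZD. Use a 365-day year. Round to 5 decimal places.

T = 32/365 years.
SGD accumulates by 1 + 0.0359×32/365 = 1.0031474.
NZD accumulates by 1 + 0.1045×32/365 = 1.0091616.
CIP: F = S · (grow SGD)/(grow NZD) = 0.6993 × 1.0031474/1.0091616 = 0.6951325 SGD per NZD.

0.69513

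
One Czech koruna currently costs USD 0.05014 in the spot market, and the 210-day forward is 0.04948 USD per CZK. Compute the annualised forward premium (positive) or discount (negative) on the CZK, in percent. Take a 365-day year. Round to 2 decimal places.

T = 210/365 years.
CZK trades forward at -1.31631% vs spot over the period.
Per annum: -0.0131631 / (210/365) = -0.022879 = -2.29%.

-2.29%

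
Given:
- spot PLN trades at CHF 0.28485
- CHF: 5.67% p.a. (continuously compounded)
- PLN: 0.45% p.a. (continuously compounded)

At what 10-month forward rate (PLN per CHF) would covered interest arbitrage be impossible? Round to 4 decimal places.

3.3612

T = 10/12 years.
CHF accumulates by e^(0.0567×10/12) = 1.0483841.
PLN growth factor: e^(0.0045×10/12) = 1.003757.
Forward (CHF per PLN) = 0.28485 × 1.0483841 / 1.003757 = 0.2975144.
Invert for PLN per CHF: 1 / 0.2975144 = 3.3612.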